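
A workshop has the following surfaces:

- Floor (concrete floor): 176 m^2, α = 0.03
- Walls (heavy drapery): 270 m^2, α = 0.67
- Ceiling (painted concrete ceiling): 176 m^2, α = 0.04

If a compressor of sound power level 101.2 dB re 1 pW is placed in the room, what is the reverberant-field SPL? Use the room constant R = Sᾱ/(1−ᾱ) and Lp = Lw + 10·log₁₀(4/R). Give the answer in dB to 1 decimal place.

Σ(Sᵢαᵢ) = 176·0.03 + 270·0.67 + 176·0.04 = 193.220; total area S = 622.0 m^2.
ᾱ = 193.220/622.0 = 0.3106; R = Sᾱ/(1−ᾱ) = 193.220/(1−0.3106) = 280.273 m^2.
Lp = 101.2 + 10·log₁₀(4/280.273) = 101.2 + (-18.46) = 82.7 dB.

82.7 dB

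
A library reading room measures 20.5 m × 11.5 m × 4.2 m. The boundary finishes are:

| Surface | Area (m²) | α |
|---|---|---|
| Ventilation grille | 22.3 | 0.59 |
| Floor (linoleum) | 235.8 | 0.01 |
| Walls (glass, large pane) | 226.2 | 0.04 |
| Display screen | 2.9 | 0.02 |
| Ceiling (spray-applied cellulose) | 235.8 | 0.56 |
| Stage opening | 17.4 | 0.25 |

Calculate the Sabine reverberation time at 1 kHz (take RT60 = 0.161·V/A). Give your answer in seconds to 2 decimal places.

0.99 sec

Total absorption A = 22.3×0.59 + 235.8×0.01 + 226.2×0.04 + 2.9×0.02 + 235.8×0.56 + 17.4×0.25
  = 13.157 + 2.358 + 9.048 + 0.058 + 132.048 + 4.350 = 161.019 m² sabins.
Volume V = 20.5 × 11.5 × 4.2 = 990.15 m³.
Sabine: RT60 = 0.161 × 990.15 / 161.019 = 0.99 s.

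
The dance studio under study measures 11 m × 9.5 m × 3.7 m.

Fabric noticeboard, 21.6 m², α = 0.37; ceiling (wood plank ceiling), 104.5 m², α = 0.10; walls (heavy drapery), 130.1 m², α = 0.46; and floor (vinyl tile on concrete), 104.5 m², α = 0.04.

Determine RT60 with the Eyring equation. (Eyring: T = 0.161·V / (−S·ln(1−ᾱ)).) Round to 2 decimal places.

0.66 sec

S = Σ Sᵢ = 360.7 m².
Σ(Sᵢαᵢ) = 21.6×0.37 + 104.5×0.10 + 130.1×0.46 + 104.5×0.04 = 82.468.
Mean coefficient ᾱ = A/S = 0.2286.
Eyring denominator: −S ln(1−ᾱ) = 93.619.
V = 11 × 9.5 × 3.7 = 386.65 m³.
T = 0.161·V/[−S·ln(1−ᾱ)] = 0.161·386.65/93.619 = 0.66 s.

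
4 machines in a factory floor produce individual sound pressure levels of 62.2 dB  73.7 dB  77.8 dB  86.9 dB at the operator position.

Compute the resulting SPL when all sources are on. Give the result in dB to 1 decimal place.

87.6 dB

Converting to relative power and adding: 10^(62.2/10) + 10^(73.7/10) + 10^(77.8/10) + 10^(86.9/10) = 5.751e+08.
Back to dB: 10·log₁₀ Σ = 87.6 dB.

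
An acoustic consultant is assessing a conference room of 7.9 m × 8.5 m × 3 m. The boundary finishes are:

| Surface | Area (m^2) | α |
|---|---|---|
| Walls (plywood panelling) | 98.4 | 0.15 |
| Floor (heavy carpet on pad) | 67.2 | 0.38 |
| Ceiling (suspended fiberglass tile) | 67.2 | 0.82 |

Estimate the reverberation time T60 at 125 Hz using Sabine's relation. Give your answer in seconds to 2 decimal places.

0.34 s

Total absorption A = 98.4*0.15 + 67.2*0.38 + 67.2*0.82
  = 14.760 + 25.536 + 55.104 = 95.400 m^2 sabins.
V = 7.9·8.5·3 = 201.45 m³.
RT60 = 0.161 · V / A = 0.161 × 201.45 / 95.400 = 0.34 s.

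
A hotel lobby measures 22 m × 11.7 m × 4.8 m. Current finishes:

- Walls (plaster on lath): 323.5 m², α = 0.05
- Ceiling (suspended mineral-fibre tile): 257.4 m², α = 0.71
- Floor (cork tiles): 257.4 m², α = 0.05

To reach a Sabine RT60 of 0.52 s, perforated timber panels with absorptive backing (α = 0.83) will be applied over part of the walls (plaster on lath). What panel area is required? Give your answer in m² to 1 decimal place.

218.9

Summing Sᵢαᵢ: 16.175 + 182.754 + 12.870 → A₁ = 211.799 sabins.
Required A₂ = 0.161·1235.52/0.52 = 382.536 sabins.
Absorption to add: 382.536 − 211.799 = 170.737 sabins.
Each m² of panel replacing the walls (plaster on lath) adds (0.83 − 0.05) = 0.78 sabins.
Panel area = 170.737 / 0.78 = 218.9 m².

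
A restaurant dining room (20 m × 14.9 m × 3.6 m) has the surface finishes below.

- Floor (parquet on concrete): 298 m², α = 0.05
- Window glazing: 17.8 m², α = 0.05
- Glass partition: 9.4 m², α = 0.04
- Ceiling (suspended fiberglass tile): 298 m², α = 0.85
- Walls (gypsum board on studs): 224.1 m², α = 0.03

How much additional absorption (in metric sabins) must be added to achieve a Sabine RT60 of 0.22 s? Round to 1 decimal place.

508.9 sabins

A₁ = Σ Sᵢαᵢ = 298×0.05 + 17.8×0.05 + 9.4×0.04 + 298×0.85 + 224.1×0.03 = 276.189 sabins.
For T = 0.22 s, need A₂ = 0.161·V/T = 0.161·1072.8/0.22 = 785.095 sabins.
Additional absorption ΔA = 785.095 − 276.189 = 508.9 sabins.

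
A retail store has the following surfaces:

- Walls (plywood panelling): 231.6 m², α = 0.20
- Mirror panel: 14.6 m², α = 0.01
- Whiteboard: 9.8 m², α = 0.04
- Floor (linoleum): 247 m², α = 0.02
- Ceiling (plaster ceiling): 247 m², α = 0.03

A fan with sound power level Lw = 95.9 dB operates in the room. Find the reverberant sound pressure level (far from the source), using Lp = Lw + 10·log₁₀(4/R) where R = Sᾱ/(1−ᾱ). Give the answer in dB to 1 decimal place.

83.8 dB

Σ(Sᵢαᵢ) = 231.6·0.20 + 14.6·0.01 + 9.8·0.04 + 247·0.02 + 247·0.03 = 59.208; total area S = 750.0 m².
ᾱ = 59.208/750.0 = 0.0789; R = Sᾱ/(1−ᾱ) = 59.208/(1−0.0789) = 64.280 m².
Lp = 95.9 + 10·log₁₀(4/64.280) = 95.9 + (-12.06) = 83.8 dB.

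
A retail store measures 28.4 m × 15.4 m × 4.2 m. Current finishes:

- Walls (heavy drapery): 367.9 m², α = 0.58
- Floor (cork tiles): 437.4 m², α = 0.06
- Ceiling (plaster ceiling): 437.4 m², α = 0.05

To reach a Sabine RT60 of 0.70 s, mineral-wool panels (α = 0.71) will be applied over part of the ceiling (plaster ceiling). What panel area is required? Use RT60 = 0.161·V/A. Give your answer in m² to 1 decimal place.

Equivalent absorption area: A₁ = 367.9*0.58 + 437.4*0.06 + 437.4*0.05 = 261.496 m².
Required A₂ = 0.161·1836.912/0.70 = 422.490 sabins.
Absorption to add: 422.490 − 261.496 = 160.994 sabins.
Each m² of panel replacing the ceiling (plaster ceiling) adds (0.71 − 0.05) = 0.66 sabins.
Area = ΔA/Δα = 160.994/0.66 = 243.9 m².

243.9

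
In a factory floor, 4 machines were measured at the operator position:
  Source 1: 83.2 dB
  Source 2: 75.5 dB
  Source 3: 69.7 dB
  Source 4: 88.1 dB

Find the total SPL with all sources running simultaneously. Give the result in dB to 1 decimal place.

89.5 dB

Sum in the linear (power) domain: Σ 10^(Lᵢ/10) = 10^(83.2/10) + 10^(75.5/10) + 10^(69.7/10) + 10^(88.1/10) = 8.994e+08.
L_total = 10·log₁₀(8.994e+08) = 89.5 dB.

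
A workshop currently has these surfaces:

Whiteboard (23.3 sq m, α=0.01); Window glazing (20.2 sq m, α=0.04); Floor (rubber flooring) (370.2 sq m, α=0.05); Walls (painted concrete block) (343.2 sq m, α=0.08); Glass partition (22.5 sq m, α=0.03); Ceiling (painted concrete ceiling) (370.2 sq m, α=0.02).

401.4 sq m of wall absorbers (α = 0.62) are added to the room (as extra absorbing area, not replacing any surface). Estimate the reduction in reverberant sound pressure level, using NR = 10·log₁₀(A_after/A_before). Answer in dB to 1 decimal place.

Total absorption A_before = 23.3×0.01 + 20.2×0.04 + 370.2×0.05 + 343.2×0.08 + 22.5×0.03 + 370.2×0.02
  = 0.233 + 0.808 + 18.510 + 27.456 + 0.675 + 7.404 = 55.086 sq m sabins.
Treatment contributes 401.4·0.62 = 248.868 sabins.
New total A_after = 303.954 sabins.
NR = 10·log₁₀(303.954/55.086) = 7.4 dB.

7.4 dB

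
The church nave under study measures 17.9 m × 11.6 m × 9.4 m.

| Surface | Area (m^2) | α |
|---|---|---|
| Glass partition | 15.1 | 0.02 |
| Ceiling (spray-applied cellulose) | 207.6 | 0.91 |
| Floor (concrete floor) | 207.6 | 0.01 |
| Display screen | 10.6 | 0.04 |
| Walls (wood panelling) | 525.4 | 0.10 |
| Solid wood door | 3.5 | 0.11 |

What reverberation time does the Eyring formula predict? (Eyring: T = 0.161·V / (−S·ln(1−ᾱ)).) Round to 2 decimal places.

Total surface area S = 15.1 + 207.6 + 207.6 + 10.6 + 525.4 + 3.5 = 969.8 m^2.
Absorption A = 15.1×0.02 + 207.6×0.91 + 207.6×0.01 + 10.6×0.04 + 525.4×0.10 + 3.5×0.11 = 244.643 sabins.
Mean coefficient ᾱ = A/S = 0.2523.
Eyring denominator: −S ln(1−ᾱ) = 281.973.
V = 17.9 × 11.6 × 9.4 = 1951.816 m³.
T = 0.161·V/[−S·ln(1−ᾱ)] = 0.161·1951.816/281.973 = 1.11 s.

1.11 s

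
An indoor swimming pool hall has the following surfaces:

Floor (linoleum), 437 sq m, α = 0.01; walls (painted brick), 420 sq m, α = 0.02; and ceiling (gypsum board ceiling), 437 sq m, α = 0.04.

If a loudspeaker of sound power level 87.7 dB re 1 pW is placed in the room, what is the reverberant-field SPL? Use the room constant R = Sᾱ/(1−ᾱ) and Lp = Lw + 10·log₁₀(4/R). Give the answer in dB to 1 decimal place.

Σ(Sᵢαᵢ) = 437×0.01 + 420×0.02 + 437×0.04 = 30.250; total area S = 1294.0 sq m.
ᾱ = 30.250/1294.0 = 0.0234; R = Sᾱ/(1−ᾱ) = 30.250/(1−0.0234) = 30.975 sq m.
Lp = 87.7 + 10·log₁₀(4/30.975) = 87.7 + (-8.89) = 78.8 dB.

78.8 dB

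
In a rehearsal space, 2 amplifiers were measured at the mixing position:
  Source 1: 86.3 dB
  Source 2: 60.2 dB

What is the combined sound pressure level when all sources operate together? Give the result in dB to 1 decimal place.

Sum in the linear (power) domain: Σ 10^(Lᵢ/10) = 10^(86.3/10) + 10^(60.2/10) = 4.276e+08.
Combined level = 10 log₁₀(4.276e+08) = 86.3 dB.

86.3 dB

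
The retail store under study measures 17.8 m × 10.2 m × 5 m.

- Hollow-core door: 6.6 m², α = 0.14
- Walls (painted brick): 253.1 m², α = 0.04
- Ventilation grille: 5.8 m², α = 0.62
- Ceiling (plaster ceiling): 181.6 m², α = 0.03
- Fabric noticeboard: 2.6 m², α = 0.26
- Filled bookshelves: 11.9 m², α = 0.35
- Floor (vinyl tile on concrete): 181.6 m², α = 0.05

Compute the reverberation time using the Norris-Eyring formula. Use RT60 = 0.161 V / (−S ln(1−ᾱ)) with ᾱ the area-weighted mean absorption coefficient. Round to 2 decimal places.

S = Σ Sᵢ = 643.2 m².
Σ(Sᵢαᵢ) = 6.6·0.14 + 253.1·0.04 + 5.8·0.62 + 181.6·0.03 + 2.6·0.26 + 11.9·0.35 + 181.6·0.05 = 34.013.
Mean coefficient ᾱ = A/S = 0.0529.
Eyring denominator: −S ln(1−ᾱ) = 34.958.
V = 17.8 × 10.2 × 5 = 907.8 m³.
T = 0.161·V/[−S·ln(1−ᾱ)] = 0.161·907.8/34.958 = 4.18 s.

4.18 s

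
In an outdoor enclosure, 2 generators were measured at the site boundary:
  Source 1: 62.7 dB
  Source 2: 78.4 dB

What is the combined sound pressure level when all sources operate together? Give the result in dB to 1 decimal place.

Sum in the linear (power) domain: Σ 10^(Lᵢ/10) = 10^(62.7/10) + 10^(78.4/10) = 7.105e+07.
L_total = 10·log₁₀(7.105e+07) = 78.5 dB.

78.5 dB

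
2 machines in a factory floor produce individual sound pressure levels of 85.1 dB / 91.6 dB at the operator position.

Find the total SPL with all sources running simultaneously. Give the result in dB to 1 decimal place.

Converting to relative power and adding: 10^(85.1/10) + 10^(91.6/10) = 1.769e+09.
Back to dB: 10·log₁₀ Σ = 92.5 dB.

92.5 dB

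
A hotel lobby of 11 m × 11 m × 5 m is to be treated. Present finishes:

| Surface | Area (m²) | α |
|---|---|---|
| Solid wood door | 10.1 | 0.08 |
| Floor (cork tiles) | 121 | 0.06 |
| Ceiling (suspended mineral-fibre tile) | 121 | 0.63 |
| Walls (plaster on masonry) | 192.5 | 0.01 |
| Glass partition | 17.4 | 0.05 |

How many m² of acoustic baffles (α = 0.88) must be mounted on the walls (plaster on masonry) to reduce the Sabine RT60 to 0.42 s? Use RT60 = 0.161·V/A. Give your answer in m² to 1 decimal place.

166.5

Equivalent absorption area: A₁ = 10.1*0.08 + 121*0.06 + 121*0.63 + 192.5*0.01 + 17.4*0.05 = 87.093 m².
V = 605 m³. Target absorption A₂ = 0.161 × 605 / 0.42 = 231.917 sabins.
ΔA needed = 231.917 − 87.093 = 144.824 sabins.
Each m² of panel replacing the walls (plaster on masonry) adds (0.88 − 0.01) = 0.87 sabins.
Area = ΔA/Δα = 144.824/0.87 = 166.5 m².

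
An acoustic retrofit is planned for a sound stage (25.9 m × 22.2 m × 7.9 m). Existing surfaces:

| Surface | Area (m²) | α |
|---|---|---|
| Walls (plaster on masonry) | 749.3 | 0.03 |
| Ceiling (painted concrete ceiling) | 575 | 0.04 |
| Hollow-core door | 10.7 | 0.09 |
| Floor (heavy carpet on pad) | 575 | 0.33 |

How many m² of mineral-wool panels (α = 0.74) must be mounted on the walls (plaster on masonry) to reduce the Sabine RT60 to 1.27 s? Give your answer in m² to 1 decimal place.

Equivalent absorption area: A₁ = 749.3·0.03 + 575·0.04 + 10.7·0.09 + 575·0.33 = 236.192 m².
V = 4542.342 m³. Target absorption A₂ = 0.161 × 4542.342 / 1.27 = 575.840 sabins.
Absorption to add: 575.840 − 236.192 = 339.648 sabins.
Each m² of panel replacing the walls (plaster on masonry) adds (0.74 − 0.03) = 0.71 sabins.
Area = ΔA/Δα = 339.648/0.71 = 478.4 m².

478.4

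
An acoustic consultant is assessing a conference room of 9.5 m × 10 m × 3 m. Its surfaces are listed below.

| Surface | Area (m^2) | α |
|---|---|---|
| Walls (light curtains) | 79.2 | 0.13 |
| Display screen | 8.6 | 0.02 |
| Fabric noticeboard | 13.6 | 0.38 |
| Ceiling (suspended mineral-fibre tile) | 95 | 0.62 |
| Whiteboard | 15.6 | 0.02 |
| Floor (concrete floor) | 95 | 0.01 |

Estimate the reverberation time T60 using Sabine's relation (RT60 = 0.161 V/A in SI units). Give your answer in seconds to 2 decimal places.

Total absorption A = 79.2·0.13 + 8.6·0.02 + 13.6·0.38 + 95·0.62 + 15.6·0.02 + 95·0.01
  = 10.296 + 0.172 + 5.168 + 58.900 + 0.312 + 0.950 = 75.798 m^2 sabins.
V = 9.5·10·3 = 285 m³.
RT60 = 0.161 · V / A = 0.161 × 285 / 75.798 = 0.61 s.

0.61 s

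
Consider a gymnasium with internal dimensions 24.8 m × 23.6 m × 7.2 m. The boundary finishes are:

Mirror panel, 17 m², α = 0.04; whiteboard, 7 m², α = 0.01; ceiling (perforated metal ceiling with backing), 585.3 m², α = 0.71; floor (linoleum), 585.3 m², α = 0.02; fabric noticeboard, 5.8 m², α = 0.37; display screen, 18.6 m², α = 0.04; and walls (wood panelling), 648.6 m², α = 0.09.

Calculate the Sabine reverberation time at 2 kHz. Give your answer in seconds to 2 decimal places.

1.39 s

Summing Sᵢαᵢ: 0.680 + 0.070 + 415.563 + 11.706 + 2.146 + 0.744 + 58.374 → A = 489.283 sabins.
Volume V = 24.8 × 23.6 × 7.2 = 4214.016 m³.
RT60 = 0.161 · V / A = 0.161 × 4214.016 / 489.283 = 1.39 s.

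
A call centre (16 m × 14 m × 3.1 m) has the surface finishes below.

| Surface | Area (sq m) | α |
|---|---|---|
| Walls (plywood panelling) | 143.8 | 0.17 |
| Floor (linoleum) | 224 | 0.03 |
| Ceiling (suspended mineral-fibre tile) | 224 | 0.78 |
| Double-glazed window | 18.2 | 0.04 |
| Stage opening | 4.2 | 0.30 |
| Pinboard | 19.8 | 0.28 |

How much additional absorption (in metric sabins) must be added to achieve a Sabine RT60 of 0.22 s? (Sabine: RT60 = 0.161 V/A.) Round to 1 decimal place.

294.8 sabins

A₁ = Σ Sᵢαᵢ = 143.8×0.17 + 224×0.03 + 224×0.78 + 18.2×0.04 + 4.2×0.30 + 19.8×0.28 = 213.418 sabins.
Target A₂ = 0.161·694.4/0.22 = 508.175 sabins (V = 694.4 m³).
Additional absorption ΔA = 508.175 − 213.418 = 294.8 sabins.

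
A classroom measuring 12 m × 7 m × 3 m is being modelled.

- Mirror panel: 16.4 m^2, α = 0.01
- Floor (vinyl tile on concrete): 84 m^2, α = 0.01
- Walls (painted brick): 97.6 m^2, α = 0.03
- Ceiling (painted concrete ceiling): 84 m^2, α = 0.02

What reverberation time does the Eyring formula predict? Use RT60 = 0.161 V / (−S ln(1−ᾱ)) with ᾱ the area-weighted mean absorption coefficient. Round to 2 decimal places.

S = Σ Sᵢ = 282.0 m^2.
Σ(Sᵢαᵢ) = 16.4×0.01 + 84×0.01 + 97.6×0.03 + 84×0.02 = 5.612.
Mean coefficient ᾱ = A/S = 0.0199.
Eyring denominator: −S ln(1−ᾱ) = 5.668.
V = 12 × 7 × 3 = 252 m³.
RT60 = 0.161 × 252 / 5.668 = 7.16 s.

7.16 sec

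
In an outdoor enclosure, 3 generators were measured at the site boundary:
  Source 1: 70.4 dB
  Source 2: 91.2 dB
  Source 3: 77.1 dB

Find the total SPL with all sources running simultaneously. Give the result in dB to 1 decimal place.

91.4 dB

Sum in the linear (power) domain: Σ 10^(Lᵢ/10) = 10^(70.4/10) + 10^(91.2/10) + 10^(77.1/10) = 1.381e+09.
L_total = 10·log₁₀(1.381e+09) = 91.4 dB.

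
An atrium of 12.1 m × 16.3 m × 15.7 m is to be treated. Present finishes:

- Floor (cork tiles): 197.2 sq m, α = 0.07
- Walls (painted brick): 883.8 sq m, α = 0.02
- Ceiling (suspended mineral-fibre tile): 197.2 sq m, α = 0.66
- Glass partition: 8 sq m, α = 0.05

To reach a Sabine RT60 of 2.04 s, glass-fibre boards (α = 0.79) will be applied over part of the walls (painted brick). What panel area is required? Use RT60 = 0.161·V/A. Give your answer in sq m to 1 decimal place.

106.9

A₁ = Σ Sᵢαᵢ = 197.2·0.07 + 883.8·0.02 + 197.2·0.66 + 8·0.05 = 162.032 sabins.
Required A₂ = 0.161·3096.511/2.04 = 244.382 sabins.
Absorption to add: 244.382 − 162.032 = 82.350 sabins.
Each sq m of panel replacing the walls (painted brick) adds (0.79 − 0.02) = 0.77 sabins.
Area = ΔA/Δα = 82.350/0.77 = 106.9 sq m.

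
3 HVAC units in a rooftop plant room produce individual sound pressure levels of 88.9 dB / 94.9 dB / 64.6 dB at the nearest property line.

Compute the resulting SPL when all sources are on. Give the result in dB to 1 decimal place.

95.9 dB

Sum in the linear (power) domain: Σ 10^(Lᵢ/10) = 10^(88.9/10) + 10^(94.9/10) + 10^(64.6/10) = 3.869e+09.
Back to dB: 10·log₁₀ Σ = 95.9 dB.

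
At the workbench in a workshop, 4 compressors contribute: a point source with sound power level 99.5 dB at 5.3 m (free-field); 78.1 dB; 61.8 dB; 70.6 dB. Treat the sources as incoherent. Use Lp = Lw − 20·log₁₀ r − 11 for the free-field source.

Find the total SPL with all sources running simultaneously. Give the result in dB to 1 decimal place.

Source at 5.3 m: Lp = 99.5 − 20·log₁₀(5.3) − 11 = 74.0 dB.
Converting to relative power and adding: 10^(74.0/10) + 10^(78.1/10) + 10^(61.8/10) + 10^(70.6/10) = 1.027e+08.
L_total = 10·log₁₀(1.027e+08) = 80.1 dB.

80.1 dB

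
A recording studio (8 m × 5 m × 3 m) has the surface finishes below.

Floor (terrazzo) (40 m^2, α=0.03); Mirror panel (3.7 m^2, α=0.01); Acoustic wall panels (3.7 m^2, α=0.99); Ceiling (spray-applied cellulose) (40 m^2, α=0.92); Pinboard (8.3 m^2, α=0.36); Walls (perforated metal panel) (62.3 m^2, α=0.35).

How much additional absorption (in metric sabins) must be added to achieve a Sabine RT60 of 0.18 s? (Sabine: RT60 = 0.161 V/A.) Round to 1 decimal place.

Total absorption A₁ = 40·0.03 + 3.7·0.01 + 3.7·0.99 + 40·0.92 + 8.3·0.36 + 62.3·0.35
  = 1.200 + 0.037 + 3.663 + 36.800 + 2.988 + 21.805 = 66.493 m^2 sabins.
Target A₂ = 0.161·120/0.18 = 107.333 sabins (V = 120 m³).
ΔA = A₂ − A₁ = 107.333 − 66.493 = 40.8 sabins.

40.8 sabins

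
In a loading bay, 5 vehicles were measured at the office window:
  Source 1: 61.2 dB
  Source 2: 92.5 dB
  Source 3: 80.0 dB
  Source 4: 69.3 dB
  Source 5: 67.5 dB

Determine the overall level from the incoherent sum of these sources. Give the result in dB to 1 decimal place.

Converting to relative power and adding: 10^(61.2/10) + 10^(92.5/10) + 10^(80.0/10) + 10^(69.3/10) + 10^(67.5/10) = 1.894e+09.
Back to dB: 10·log₁₀ Σ = 92.8 dB.

92.8 dB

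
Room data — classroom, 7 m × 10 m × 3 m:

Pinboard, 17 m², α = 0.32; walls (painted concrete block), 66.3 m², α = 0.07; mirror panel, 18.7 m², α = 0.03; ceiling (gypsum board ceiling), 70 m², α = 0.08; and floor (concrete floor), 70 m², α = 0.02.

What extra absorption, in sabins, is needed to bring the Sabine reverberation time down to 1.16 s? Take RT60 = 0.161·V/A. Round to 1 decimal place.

11.5 sabins

Total absorption A₁ = 17*0.32 + 66.3*0.07 + 18.7*0.03 + 70*0.08 + 70*0.02
  = 5.440 + 4.641 + 0.561 + 5.600 + 1.400 = 17.642 m² sabins.
V = 210 m³. Required absorption A₂ = 0.161 × 210 / 1.16 = 29.147 sabins.
Additional absorption ΔA = 29.147 − 17.642 = 11.5 sabins.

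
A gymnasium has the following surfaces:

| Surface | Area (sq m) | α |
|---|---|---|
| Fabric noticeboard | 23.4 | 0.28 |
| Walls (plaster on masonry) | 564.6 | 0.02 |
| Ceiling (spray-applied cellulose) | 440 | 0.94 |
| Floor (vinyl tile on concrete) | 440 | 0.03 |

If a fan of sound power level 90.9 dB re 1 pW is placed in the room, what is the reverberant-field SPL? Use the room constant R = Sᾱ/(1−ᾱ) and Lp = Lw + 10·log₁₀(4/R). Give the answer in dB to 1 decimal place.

A = 444.644 sabins; S = 1468.0 sq m.
ᾱ = 0.3029, so room constant R = A/(1−ᾱ) = 637.848 sq m.
Lp = Lw + 10 log₁₀(4/R) = 90.9 -22.03 = 68.9 dB.

68.9 dB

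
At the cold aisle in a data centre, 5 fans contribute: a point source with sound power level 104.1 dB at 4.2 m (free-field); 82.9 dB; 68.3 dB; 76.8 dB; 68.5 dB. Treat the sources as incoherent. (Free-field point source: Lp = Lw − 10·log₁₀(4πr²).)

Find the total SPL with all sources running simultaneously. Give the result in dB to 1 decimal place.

Source at 4.2 m: Lp = 104.1 − 10·log₁₀(4π·4.2²) = 104.1 − 10·log₁₀(221.671) = 80.6 dB.
Σ 10^(Lᵢ/10) = 3.715e+08.
L_total = 10·log₁₀(3.715e+08) = 85.7 dB.

85.7 dB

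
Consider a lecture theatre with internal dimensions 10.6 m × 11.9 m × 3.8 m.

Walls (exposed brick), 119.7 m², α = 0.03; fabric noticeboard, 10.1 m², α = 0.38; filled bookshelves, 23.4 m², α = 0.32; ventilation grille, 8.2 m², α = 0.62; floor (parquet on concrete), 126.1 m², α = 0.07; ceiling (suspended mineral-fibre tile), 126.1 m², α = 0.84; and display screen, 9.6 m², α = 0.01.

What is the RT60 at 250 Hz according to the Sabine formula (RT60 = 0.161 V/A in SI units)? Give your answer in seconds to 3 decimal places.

0.572 s

Total absorption A = 119.7·0.03 + 10.1·0.38 + 23.4·0.32 + 8.2·0.62 + 126.1·0.07 + 126.1·0.84 + 9.6·0.01
  = 3.591 + 3.838 + 7.488 + 5.084 + 8.827 + 105.924 + 0.096 = 134.848 m² sabins.
V = 10.6·11.9·3.8 = 479.332 m³.
RT60 = 0.161 · V / A = 0.161 × 479.332 / 134.848 = 0.572 s.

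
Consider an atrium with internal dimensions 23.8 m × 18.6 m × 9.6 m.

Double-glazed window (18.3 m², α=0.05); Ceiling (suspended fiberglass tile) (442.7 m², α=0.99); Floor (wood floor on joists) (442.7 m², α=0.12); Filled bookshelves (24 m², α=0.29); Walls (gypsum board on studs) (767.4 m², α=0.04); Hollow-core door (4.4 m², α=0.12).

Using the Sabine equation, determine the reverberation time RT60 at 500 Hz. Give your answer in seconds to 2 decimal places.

Equivalent absorption area: A = 18.3·0.05 + 442.7·0.99 + 442.7·0.12 + 24·0.29 + 767.4·0.04 + 4.4·0.12 = 530.496 m².
Room volume: 4249.728 m³.
T = 0.161 V/A = 0.161·4249.728/530.496 = 1.29 s.

1.29 sec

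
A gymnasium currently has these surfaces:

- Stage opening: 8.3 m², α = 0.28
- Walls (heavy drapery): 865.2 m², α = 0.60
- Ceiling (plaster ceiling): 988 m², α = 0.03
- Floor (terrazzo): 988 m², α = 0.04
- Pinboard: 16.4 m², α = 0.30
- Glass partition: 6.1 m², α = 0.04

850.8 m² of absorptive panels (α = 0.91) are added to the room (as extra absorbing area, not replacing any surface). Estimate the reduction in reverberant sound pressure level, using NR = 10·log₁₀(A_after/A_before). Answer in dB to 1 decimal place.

3.6 dB

Total absorption A_before = 8.3×0.28 + 865.2×0.60 + 988×0.03 + 988×0.04 + 16.4×0.30 + 6.1×0.04
  = 2.324 + 519.120 + 29.640 + 39.520 + 4.920 + 0.244 = 595.768 m² sabins.
Treatment contributes 850.8·0.91 = 774.228 sabins.
A_after = 595.768 + 774.228 = 1369.996 sabins.
NR = 10·log₁₀(1369.996/595.768) = 3.6 dB.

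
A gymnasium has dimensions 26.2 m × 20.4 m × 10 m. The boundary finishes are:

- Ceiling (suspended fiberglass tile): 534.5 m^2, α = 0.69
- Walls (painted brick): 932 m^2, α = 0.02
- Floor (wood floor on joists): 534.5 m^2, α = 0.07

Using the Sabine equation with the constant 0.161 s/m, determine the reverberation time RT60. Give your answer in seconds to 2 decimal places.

Equivalent absorption area: A = 534.5·0.69 + 932·0.02 + 534.5·0.07 = 424.860 m^2.
Volume V = 26.2 × 20.4 × 10 = 5344.8 m³.
T = 0.161 V/A = 0.161·5344.8/424.860 = 2.03 s.

2.03 seconds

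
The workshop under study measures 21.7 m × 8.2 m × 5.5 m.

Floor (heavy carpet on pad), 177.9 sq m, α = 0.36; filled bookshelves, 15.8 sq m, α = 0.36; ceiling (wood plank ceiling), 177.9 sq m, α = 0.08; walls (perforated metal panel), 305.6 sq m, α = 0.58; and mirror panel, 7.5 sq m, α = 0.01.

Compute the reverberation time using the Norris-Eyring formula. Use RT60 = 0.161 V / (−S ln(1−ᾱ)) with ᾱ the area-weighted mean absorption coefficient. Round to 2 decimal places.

S = Σ Sᵢ = 684.7 sq m.
Absorption A = 177.9×0.36 + 15.8×0.36 + 177.9×0.08 + 305.6×0.58 + 7.5×0.01 = 261.287 sabins.
ᾱ = 261.287 / 684.7 = 0.3816.
−S·ln(1−ᾱ) = −684.7 × ln(1 − 0.3816) = 329.080.
V = 21.7 × 8.2 × 5.5 = 978.67 m³.
RT60 = 0.161 × 978.67 / 329.080 = 0.48 s.

0.48 seconds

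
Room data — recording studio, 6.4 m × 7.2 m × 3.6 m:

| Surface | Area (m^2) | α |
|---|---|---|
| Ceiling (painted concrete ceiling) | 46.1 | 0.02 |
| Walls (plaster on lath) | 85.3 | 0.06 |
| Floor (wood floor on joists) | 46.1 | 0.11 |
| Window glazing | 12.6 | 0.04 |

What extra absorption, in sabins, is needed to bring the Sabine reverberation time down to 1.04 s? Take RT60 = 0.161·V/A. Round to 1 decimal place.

14.1 sabins

Equivalent absorption area: A₁ = 46.1*0.02 + 85.3*0.06 + 46.1*0.11 + 12.6*0.04 = 11.615 m^2.
V = 165.888 m³. Required absorption A₂ = 0.161 × 165.888 / 1.04 = 25.681 sabins.
Shortfall: 25.681 − 11.615 = 14.1 sabins.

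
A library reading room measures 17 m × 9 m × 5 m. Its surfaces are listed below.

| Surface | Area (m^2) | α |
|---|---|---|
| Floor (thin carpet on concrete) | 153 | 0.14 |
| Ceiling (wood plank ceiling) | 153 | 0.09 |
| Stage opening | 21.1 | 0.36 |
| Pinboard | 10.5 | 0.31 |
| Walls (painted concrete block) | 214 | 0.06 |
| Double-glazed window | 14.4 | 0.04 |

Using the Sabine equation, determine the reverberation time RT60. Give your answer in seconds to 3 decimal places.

Equivalent absorption area: A = 153*0.14 + 153*0.09 + 21.1*0.36 + 10.5*0.31 + 214*0.06 + 14.4*0.04 = 59.457 m^2.
Room volume: 765 m³.
RT60 = 0.161 · V / A = 0.161 × 765 / 59.457 = 2.071 s.

2.071 s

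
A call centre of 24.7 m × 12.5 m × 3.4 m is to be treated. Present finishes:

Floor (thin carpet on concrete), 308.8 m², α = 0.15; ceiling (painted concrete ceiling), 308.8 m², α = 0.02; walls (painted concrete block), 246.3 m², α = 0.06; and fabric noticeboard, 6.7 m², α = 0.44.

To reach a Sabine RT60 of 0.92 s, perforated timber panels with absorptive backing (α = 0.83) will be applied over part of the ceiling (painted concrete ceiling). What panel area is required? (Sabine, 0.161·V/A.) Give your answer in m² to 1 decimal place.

140.1

A₁ = Σ Sᵢαᵢ = 308.8×0.15 + 308.8×0.02 + 246.3×0.06 + 6.7×0.44 = 70.222 sabins.
Required A₂ = 0.161·1049.75/0.92 = 183.706 sabins.
ΔA needed = 183.706 − 70.222 = 113.484 sabins.
Net gain per m²: Δα = 0.83 − 0.02 = 0.81.
Panel area = 113.484 / 0.81 = 140.1 m².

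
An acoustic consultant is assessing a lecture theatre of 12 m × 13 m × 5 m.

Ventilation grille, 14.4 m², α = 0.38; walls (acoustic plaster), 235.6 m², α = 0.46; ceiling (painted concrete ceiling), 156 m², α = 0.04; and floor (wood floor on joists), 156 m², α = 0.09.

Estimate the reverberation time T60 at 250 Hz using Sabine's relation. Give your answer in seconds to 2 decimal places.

A = Σ Sᵢαᵢ = 14.4·0.38 + 235.6·0.46 + 156·0.04 + 156·0.09 = 134.128 sabins.
Room volume: 780 m³.
T = 0.161 V/A = 0.161·780/134.128 = 0.94 s.

0.94 seconds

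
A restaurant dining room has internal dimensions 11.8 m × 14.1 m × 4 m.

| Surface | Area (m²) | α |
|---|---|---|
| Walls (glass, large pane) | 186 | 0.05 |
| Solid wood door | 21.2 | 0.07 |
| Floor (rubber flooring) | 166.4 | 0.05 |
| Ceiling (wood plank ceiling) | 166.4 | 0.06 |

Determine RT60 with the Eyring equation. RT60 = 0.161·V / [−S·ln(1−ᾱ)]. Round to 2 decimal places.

3.58 seconds

Total surface area S = 186 + 21.2 + 166.4 + 166.4 = 540.0 m².
Σ(Sᵢαᵢ) = 186×0.05 + 21.2×0.07 + 166.4×0.05 + 166.4×0.06 = 29.088.
Mean coefficient ᾱ = A/S = 0.0539.
−S·ln(1−ᾱ) = −540.0 × ln(1 − 0.0539) = 29.920.
V = 11.8 × 14.1 × 4 = 665.52 m³.
T = 0.161·V/[−S·ln(1−ᾱ)] = 0.161·665.52/29.920 = 3.58 s.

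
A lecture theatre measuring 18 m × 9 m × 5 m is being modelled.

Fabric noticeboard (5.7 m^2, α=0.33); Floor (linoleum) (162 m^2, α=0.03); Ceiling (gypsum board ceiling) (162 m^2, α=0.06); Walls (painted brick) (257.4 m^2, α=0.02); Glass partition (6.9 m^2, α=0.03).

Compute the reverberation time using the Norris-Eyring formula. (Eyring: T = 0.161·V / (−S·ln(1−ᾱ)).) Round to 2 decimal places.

Total surface area S = 5.7 + 162 + 162 + 257.4 + 6.9 = 594.0 m^2.
Absorption A = 5.7×0.33 + 162×0.03 + 162×0.06 + 257.4×0.02 + 6.9×0.03 = 21.816 sabins.
ᾱ = 21.816 / 594.0 = 0.0367.
−S·ln(1−ᾱ) = −594.0 × ln(1 − 0.0367) = 22.210.
V = 18 × 9 × 5 = 810 m³.
T = 0.161·V/[−S·ln(1−ᾱ)] = 0.161·810/22.210 = 5.87 s.

5.87 s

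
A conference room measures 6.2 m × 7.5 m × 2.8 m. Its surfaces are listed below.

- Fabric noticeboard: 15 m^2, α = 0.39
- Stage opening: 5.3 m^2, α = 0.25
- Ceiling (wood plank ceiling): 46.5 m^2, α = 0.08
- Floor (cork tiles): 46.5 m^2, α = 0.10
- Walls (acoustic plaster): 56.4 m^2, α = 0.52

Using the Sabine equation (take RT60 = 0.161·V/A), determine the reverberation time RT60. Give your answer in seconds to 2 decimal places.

0.47 s

Total absorption A = 15*0.39 + 5.3*0.25 + 46.5*0.08 + 46.5*0.10 + 56.4*0.52
  = 5.850 + 1.325 + 3.720 + 4.650 + 29.328 = 44.873 m^2 sabins.
Room volume: 130.2 m³.
RT60 = 0.161 · V / A = 0.161 × 130.2 / 44.873 = 0.47 s.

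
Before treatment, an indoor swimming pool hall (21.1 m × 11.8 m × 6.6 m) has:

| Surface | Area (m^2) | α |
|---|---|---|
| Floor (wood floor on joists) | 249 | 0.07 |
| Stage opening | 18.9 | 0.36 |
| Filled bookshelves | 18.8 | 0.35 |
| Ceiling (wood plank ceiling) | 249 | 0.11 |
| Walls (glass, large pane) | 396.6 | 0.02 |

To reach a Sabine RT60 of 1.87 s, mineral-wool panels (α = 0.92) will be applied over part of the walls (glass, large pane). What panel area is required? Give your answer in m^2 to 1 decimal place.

83.7

A₁ = Σ Sᵢαᵢ = 249*0.07 + 18.9*0.36 + 18.8*0.35 + 249*0.11 + 396.6*0.02 = 66.136 sabins.
Required A₂ = 0.161·1643.268/1.87 = 141.479 sabins.
ΔA needed = 141.479 − 66.136 = 75.343 sabins.
Net gain per m^2: Δα = 0.92 − 0.02 = 0.90.
Panel area = 75.343 / 0.90 = 83.7 m^2.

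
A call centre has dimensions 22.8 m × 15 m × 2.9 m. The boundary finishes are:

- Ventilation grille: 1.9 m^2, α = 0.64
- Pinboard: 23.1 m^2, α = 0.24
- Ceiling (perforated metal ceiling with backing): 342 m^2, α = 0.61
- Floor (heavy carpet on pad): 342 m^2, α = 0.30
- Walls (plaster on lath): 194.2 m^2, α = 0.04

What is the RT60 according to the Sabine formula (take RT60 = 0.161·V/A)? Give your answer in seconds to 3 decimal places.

Total absorption A = 1.9*0.64 + 23.1*0.24 + 342*0.61 + 342*0.30 + 194.2*0.04
  = 1.216 + 5.544 + 208.620 + 102.600 + 7.768 = 325.748 m^2 sabins.
Room volume: 991.8 m³.
T = 0.161 V/A = 0.161·991.8/325.748 = 0.490 s.

0.490 seconds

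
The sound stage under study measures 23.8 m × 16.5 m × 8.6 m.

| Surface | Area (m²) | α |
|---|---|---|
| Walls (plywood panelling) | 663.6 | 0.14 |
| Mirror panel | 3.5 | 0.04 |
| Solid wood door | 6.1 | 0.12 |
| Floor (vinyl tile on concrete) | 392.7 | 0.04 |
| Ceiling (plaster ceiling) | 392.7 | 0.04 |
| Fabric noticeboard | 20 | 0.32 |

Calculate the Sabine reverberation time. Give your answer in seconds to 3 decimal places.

Total absorption A = 663.6×0.14 + 3.5×0.04 + 6.1×0.12 + 392.7×0.04 + 392.7×0.04 + 20×0.32
  = 92.904 + 0.140 + 0.732 + 15.708 + 15.708 + 6.400 = 131.592 m² sabins.
Volume V = 23.8 × 16.5 × 8.6 = 3377.22 m³.
Sabine: RT60 = 0.161 × 3377.22 / 131.592 = 4.132 s.

4.132 s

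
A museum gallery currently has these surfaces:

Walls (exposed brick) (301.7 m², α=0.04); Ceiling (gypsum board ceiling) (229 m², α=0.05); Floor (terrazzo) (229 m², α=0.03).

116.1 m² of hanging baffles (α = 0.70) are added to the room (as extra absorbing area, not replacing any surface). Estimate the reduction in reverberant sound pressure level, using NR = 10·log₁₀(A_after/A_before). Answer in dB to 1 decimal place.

5.7 dB

A_before = Σ Sᵢαᵢ = 301.7×0.04 + 229×0.05 + 229×0.03 = 30.388 sabins.
Treatment contributes 116.1·0.70 = 81.270 sabins.
A_after = 30.388 + 81.270 = 111.658 sabins.
Reduction = 10 log₁₀(A_after/A_before) = 10 log₁₀(3.6744) = 5.7 dB.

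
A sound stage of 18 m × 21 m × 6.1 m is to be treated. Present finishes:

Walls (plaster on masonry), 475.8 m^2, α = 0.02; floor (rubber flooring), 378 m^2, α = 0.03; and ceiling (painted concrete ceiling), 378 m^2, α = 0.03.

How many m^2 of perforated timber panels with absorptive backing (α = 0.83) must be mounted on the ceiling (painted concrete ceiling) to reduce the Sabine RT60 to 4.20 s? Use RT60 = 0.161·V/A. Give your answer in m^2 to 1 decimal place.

A₁ = Σ Sᵢαᵢ = 475.8×0.02 + 378×0.03 + 378×0.03 = 32.196 sabins.
V = 2305.8 m³. Target absorption A₂ = 0.161 × 2305.8 / 4.20 = 88.389 sabins.
Absorption to add: 88.389 − 32.196 = 56.193 sabins.
Net gain per m^2: Δα = 0.83 − 0.03 = 0.80.
Area = ΔA/Δα = 56.193/0.80 = 70.2 m^2.

70.2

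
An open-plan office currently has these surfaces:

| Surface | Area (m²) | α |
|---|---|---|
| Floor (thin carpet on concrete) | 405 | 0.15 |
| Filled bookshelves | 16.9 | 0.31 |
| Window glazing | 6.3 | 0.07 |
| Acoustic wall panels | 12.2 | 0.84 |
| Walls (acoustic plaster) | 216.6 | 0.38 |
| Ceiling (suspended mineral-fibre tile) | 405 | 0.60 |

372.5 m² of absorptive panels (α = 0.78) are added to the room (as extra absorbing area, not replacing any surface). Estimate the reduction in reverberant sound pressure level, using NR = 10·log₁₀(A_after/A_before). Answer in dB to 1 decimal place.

2.4 dB

Summing Sᵢαᵢ: 60.750 + 5.239 + 0.441 + 10.248 + 82.308 + 243.000 → A_before = 401.986 sabins.
Treatment contributes 372.5·0.78 = 290.550 sabins.
New total A_after = 692.536 sabins.
NR = 10·log₁₀(692.536/401.986) = 2.4 dB.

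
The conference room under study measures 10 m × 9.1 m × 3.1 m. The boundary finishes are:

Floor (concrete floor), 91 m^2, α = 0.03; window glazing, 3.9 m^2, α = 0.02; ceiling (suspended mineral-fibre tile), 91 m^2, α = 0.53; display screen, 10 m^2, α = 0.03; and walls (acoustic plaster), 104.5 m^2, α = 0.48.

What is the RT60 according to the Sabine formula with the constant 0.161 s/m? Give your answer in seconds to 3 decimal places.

0.447 sec

Summing Sᵢαᵢ: 2.730 + 0.078 + 48.230 + 0.300 + 50.160 → A = 101.498 sabins.
Room volume: 282.1 m³.
T = 0.161 V/A = 0.161·282.1/101.498 = 0.447 s.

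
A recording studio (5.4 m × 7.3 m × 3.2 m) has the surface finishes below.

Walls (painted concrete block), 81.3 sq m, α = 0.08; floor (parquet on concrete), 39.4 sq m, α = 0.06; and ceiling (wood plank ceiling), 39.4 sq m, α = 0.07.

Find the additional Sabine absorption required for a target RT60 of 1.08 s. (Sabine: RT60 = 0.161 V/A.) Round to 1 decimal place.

A₁ = Σ Sᵢαᵢ = 81.3×0.08 + 39.4×0.06 + 39.4×0.07 = 11.626 sabins.
Target A₂ = 0.161·126.144/1.08 = 18.805 sabins (V = 126.144 m³).
ΔA = A₂ − A₁ = 18.805 − 11.626 = 7.2 sabins.

7.2 sabins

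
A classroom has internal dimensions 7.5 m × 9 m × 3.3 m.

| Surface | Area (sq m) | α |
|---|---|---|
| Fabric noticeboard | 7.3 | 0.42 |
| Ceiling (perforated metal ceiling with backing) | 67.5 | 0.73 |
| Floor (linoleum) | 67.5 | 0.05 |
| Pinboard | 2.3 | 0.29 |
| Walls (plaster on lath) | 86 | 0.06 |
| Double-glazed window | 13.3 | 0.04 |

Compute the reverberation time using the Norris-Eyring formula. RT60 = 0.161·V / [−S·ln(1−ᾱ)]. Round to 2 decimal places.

S = Σ Sᵢ = 243.9 sq m.
Absorption A = 7.3×0.42 + 67.5×0.73 + 67.5×0.05 + 2.3×0.29 + 86×0.06 + 13.3×0.04 = 62.075 sabins.
Mean coefficient ᾱ = A/S = 0.2545.
Eyring denominator: −S ln(1−ᾱ) = 71.633.
V = 7.5 × 9 × 3.3 = 222.75 m³.
RT60 = 0.161 × 222.75 / 71.633 = 0.50 s.

0.50 sec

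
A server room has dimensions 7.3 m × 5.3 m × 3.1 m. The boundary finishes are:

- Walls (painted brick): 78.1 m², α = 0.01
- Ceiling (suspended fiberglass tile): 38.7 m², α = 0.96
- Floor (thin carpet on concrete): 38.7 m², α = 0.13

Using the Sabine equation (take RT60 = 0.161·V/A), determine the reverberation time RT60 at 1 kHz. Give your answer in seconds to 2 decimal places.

A = Σ Sᵢαᵢ = 78.1·0.01 + 38.7·0.96 + 38.7·0.13 = 42.964 sabins.
Room volume: 119.939 m³.
T = 0.161 V/A = 0.161·119.939/42.964 = 0.45 s.

0.45 seconds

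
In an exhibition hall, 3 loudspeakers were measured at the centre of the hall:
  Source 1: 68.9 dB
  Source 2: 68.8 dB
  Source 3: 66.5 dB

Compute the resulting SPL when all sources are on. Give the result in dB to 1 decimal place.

Sum in the linear (power) domain: Σ 10^(Lᵢ/10) = 10^(68.9/10) + 10^(68.8/10) + 10^(66.5/10) = 1.982e+07.
Back to dB: 10·log₁₀ Σ = 73.0 dB.

73.0 dB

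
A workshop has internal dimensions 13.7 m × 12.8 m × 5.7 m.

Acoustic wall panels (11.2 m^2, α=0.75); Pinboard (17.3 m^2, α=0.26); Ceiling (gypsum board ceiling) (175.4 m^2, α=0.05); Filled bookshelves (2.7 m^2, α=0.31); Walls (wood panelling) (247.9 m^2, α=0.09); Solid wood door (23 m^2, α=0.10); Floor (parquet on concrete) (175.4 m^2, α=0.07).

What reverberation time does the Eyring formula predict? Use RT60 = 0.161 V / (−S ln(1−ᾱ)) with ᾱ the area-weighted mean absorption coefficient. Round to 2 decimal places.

Total surface area S = 11.2 + 17.3 + 175.4 + 2.7 + 247.9 + 23 + 175.4 = 652.9 m^2.
Σ(Sᵢαᵢ) = 11.2×0.75 + 17.3×0.26 + 175.4×0.05 + 2.7×0.31 + 247.9×0.09 + 23×0.10 + 175.4×0.07 = 59.394.
ᾱ = 59.394 / 652.9 = 0.0910.
Eyring denominator: −S ln(1−ᾱ) = 62.293.
V = 13.7 × 12.8 × 5.7 = 999.552 m³.
T = 0.161·V/[−S·ln(1−ᾱ)] = 0.161·999.552/62.293 = 2.58 s.

2.58 sec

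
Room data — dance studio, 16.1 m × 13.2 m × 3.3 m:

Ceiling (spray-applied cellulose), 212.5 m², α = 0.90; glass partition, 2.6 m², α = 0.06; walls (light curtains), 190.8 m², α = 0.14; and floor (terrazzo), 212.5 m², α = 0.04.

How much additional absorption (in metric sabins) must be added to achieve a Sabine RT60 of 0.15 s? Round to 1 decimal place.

Total absorption A₁ = 212.5*0.90 + 2.6*0.06 + 190.8*0.14 + 212.5*0.04
  = 191.250 + 0.156 + 26.712 + 8.500 = 226.618 m² sabins.
For T = 0.15 s, need A₂ = 0.161·V/T = 0.161·701.316/0.15 = 752.746 sabins.
Shortfall: 752.746 − 226.618 = 526.1 sabins.

526.1 sabins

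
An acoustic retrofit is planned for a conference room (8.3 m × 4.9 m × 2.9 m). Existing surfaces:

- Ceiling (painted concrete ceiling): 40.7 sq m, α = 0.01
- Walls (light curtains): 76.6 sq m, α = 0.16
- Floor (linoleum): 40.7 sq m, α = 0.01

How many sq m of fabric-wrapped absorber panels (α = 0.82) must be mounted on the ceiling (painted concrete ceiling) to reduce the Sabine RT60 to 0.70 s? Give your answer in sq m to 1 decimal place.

Summing Sᵢαᵢ: 0.407 + 12.256 + 0.407 → A₁ = 13.070 sabins.
Required A₂ = 0.161·117.943/0.70 = 27.127 sabins.
ΔA needed = 27.127 − 13.070 = 14.057 sabins.
Net gain per sq m: Δα = 0.82 − 0.01 = 0.81.
Panel area = 14.057 / 0.81 = 17.4 sq m.

17.4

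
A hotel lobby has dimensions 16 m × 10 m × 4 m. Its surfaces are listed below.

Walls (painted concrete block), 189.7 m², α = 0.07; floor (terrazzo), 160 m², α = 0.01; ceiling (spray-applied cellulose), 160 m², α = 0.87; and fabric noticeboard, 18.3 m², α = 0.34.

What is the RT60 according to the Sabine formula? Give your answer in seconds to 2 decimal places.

0.64 s

A = Σ Sᵢαᵢ = 189.7·0.07 + 160·0.01 + 160·0.87 + 18.3·0.34 = 160.301 sabins.
Volume V = 16 × 10 × 4 = 640 m³.
Sabine: RT60 = 0.161 × 640 / 160.301 = 0.64 s.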